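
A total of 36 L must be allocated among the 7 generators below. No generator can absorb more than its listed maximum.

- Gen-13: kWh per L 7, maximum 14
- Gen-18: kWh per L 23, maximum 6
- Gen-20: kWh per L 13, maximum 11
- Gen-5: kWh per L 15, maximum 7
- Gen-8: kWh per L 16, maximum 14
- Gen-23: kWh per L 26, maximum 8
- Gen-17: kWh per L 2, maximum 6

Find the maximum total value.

688

Highest kWh per L first: Gen-23 26 > Gen-18 23 > Gen-8 16 > Gen-5 15 > Gen-20 13 > Gen-13 7 > Gen-17 2.
Gen-23 takes 8 to reach its cap of 8 → 28 left.
Gen-18: +6 to 6 (cap) → 22 left.
Give Gen-8 14 to hit its cap of 14 → 8 left.
Gen-5 takes 7 to reach its cap of 7 → 1 left.
Only 1 left; Gen-20 takes them to reach 1.
Total = 23×6 + 13×1 + 15×7 + 16×14 + 26×8 = 688.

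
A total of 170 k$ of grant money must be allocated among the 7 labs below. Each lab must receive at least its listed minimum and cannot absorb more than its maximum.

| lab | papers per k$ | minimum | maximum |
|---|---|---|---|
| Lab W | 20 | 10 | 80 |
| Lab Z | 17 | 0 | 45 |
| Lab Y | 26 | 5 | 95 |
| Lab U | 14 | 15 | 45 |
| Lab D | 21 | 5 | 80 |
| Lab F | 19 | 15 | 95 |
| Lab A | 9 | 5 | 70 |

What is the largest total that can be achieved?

3840

Meeting every minimum uses 10+0+5+15+5+15+5 = 55 k$, leaving 115.
Order the labs by papers per k$: Lab Y 26 > Lab D 21 > Lab W 20 > Lab F 19 > Lab Z 17 > Lab U 14 > Lab A 9.
Lab Y takes 90 more to reach its cap of 95 → 25 left.
Only 25 left; Lab D takes them to reach 30.
Total = 20×10 + 26×95 + 14×15 + 21×30 + 19×15 + 9×5 = 3840.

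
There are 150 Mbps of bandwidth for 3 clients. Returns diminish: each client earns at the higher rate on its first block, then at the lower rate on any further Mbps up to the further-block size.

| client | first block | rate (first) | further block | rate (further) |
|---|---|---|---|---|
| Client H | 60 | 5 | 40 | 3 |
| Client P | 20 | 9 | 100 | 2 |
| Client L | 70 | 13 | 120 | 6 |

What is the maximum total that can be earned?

1450

Treat each block as its own option and order by rate: Client L/tier1 13 > Client P/tier1 9 > Client L/tier2 6 > Client H/tier1 5 > Client H/tier2 3 > Client P/tier2 2.
Client L tier1 at 13: fill all 70 ; 80 left.
Client P tier1 at 9: fill all 20 ; 60 left.
Client L/tier2: +60 of 120 at 6; pool empty.
Total = 13×70 + 9×20 + 6×60 = 1450.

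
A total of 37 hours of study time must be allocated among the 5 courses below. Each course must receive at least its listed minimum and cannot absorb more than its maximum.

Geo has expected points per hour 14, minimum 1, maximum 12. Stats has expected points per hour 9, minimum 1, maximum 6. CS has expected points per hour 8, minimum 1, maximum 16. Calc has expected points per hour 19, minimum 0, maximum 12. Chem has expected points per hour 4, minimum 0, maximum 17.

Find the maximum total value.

506

Meeting every minimum uses 1+1+1+0+0 = 3 hours, leaving 34.
Rank by expected points per hour: Calc 19 > Geo 14 > Stats 9 > CS 8 > Chem 4.
Calc: +12 to 12 (cap) — 22 left.
Geo: +11 to 12 (cap) — 11 left.
Stats takes 5 more to reach its cap of 6 — 6 left.
CS: +6 (room for 15) → 7. Pool exhausted.
Total = 14×12 + 9×6 + 8×7 + 19×12 = 506.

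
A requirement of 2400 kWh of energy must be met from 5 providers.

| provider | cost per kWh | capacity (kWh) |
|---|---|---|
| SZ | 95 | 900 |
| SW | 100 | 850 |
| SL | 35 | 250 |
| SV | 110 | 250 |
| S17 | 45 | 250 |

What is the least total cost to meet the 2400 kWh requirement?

Use providers in increasing cost order.
SL at 35: take all 250 kWh ; 2150 still needed.
S17 (45): use full 250 ; 1900 kWh to go.
SZ at 95: take all 900 kWh ; 1000 still needed.
Take 850 from SW at 100 ; need 150 more.
Take 150 from SV at 110 to finish.
Cost = 250×35 + 250×45 + 900×95 + 850×100 + 150×110 = 207000.

207000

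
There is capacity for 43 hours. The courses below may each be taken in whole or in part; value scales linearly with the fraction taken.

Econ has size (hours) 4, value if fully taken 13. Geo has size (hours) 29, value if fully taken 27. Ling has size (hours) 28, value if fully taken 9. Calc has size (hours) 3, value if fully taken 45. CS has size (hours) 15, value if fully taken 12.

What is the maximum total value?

Rank by value-to-size ratio: Calc 45/3≈15, Econ 13/4≈3.25, Geo 27/29≈0.931, CS 12/15≈0.8, Ling 9/28≈0.321.
Calc: take in full, 3 hours for value 45 → 40 left.
Econ: take in full, 4 hours for value 13 → 36 left.
Geo: take in full, 29 hours for value 27 → 7 left.
Only 7 hours remain; take 7/15 of CS for value 12×7/15 = 5.6.
Total value = 90.6.

90.6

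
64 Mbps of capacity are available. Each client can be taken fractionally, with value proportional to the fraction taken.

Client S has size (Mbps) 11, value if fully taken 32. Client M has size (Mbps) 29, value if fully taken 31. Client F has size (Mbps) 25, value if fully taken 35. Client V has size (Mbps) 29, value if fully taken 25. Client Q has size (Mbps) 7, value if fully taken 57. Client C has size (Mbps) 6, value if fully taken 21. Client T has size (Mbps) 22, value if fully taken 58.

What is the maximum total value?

Best value per unit of size first: Client Q 57/7≈8.14, Client C 21/6≈3.5, Client S 32/11≈2.91, Client T 58/22≈2.64, Client F 35/25≈1.4, Client M 31/29≈1.07, Client V 25/29≈0.862.
Client Q: take in full, 7 Mbps for value 57 ; 57 left.
All 6 Mbps of Client C fit (value 21) ; 51 remain.
All 11 Mbps of Client S fit (value 32) ; 40 remain.
Take all of Client T (22 Mbps, value 58) ; 18 Mbps left.
Only 18 Mbps remain; take 18/25 of Client F for value 35×18/25 = 25.2.
Total value = 193.2.

193.2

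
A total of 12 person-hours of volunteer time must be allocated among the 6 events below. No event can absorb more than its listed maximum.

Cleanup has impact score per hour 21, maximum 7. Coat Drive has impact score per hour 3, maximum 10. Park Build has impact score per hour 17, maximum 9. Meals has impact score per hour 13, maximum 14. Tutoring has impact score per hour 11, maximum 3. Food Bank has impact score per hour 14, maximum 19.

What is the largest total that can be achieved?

232

Highest impact score per hour first: Cleanup 21 > Park Build 17 > Food Bank 14 > Meals 13 > Tutoring 11 > Coat Drive 3.
Cleanup takes 7 to reach its cap of 7 → 5 left.
Park Build: +5 (room for 9) → 5. Pool exhausted.
Total = 21×7 + 17×5 = 232.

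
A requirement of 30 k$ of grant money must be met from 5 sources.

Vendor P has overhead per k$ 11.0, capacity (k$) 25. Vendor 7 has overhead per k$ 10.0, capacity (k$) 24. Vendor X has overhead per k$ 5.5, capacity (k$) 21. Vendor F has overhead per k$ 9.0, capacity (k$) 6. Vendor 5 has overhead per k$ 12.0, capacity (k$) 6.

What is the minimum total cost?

199.5

Use sources in increasing cost order.
Vendor X at 5.5: take all 21 k$ → 9 still needed.
Vendor F (9.0): use full 6 → 3 k$ to go.
Take 3 from Vendor 7 at 10.0 to finish.
Vendor P, Vendor 5: unused.
Cost = 21×5.5 + 6×9.0 + 3×10.0 = 199.5.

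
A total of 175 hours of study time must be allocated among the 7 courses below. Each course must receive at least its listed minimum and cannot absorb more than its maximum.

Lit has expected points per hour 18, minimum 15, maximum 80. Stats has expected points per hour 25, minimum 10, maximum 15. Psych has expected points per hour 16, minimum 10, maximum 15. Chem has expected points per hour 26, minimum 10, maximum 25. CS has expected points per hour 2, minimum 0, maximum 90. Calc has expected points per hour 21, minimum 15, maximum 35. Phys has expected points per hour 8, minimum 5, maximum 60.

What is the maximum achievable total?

Meeting every minimum uses 15+10+10+10+0+15+5 = 65 hours, leaving 110.
Rank by expected points per hour: Chem 26 > Stats 25 > Calc 21 > Lit 18 > Psych 16 > Phys 8 > CS 2.
Chem: +15 to 25 (cap) → 95 left.
Stats: +5 to 15 (cap) → 90 left.
Calc: +20 to 35 (cap) → 70 left.
Lit takes 65 more to reach its cap of 80 → 5 left.
Psych: +5 to 15 (cap) → 0 left.
Total = 18×80 + 25×15 + 16×15 + 26×25 + 21×35 + 8×5 = 3480.

3480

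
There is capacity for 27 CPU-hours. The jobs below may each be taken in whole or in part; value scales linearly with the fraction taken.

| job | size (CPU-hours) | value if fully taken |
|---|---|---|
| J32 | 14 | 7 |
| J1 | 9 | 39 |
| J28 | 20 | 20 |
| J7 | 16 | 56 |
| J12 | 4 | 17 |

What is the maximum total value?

105

Rank by value-to-size ratio: J1 39/9≈4.33, J12 17/4≈4.25, J7 56/16≈3.5, J28 20/20≈1, J32 7/14≈0.5.
J1: take in full, 9 CPU-hours for value 39 ; 18 left.
Take all of J12 (4 CPU-hours, value 17) ; 14 CPU-hours left.
14 CPU-hours left: a 14/16 share of J7 gives 56×14/16 = 49.
Total value = 105.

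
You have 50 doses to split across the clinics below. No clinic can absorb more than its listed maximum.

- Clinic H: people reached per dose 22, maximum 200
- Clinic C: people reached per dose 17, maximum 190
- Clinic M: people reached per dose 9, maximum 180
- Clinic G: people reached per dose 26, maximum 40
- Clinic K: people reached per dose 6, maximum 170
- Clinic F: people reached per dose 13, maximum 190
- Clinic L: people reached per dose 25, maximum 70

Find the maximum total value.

Rank by people reached per dose: Clinic G 26 > Clinic L 25 > Clinic H 22 > Clinic C 17 > Clinic F 13 > Clinic M 9 > Clinic K 6.
Clinic G takes 40 to reach its cap of 40 ; 10 left.
Clinic L has room for 70 but only 10 remain, so it gets 10.
Total = 26×40 + 25×10 = 1290.

1290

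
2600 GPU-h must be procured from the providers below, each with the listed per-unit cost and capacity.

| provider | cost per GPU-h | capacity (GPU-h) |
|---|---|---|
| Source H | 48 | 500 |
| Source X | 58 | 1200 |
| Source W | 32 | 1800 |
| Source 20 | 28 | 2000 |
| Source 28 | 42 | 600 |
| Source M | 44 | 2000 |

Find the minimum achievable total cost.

75200

Use providers in increasing cost order.
Source 20 at 28: take all 2000 GPU-h → 600 still needed.
Take 600 from Source W at 32 to finish.
Source 28, Source M, Source H, Source X: unused.
Cost = 2000×28 + 600×32 = 75200.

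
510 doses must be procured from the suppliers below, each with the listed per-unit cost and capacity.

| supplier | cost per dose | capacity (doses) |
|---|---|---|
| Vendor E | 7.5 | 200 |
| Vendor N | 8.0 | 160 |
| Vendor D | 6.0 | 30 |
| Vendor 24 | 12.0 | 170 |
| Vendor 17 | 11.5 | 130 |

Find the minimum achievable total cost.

4340

Cheapest first:
Take 30 from Vendor D at 6.0 → need 480 more.
Take 200 from Vendor E at 7.5 → need 280 more.
Vendor N at 8.0: take all 160 doses → 120 still needed.
Vendor 17 at 11.5: take 120 of its 130 → requirement met.
Vendor 24: unused.
Cost = 30×6.0 + 200×7.5 + 160×8.0 + 120×11.5 = 4340.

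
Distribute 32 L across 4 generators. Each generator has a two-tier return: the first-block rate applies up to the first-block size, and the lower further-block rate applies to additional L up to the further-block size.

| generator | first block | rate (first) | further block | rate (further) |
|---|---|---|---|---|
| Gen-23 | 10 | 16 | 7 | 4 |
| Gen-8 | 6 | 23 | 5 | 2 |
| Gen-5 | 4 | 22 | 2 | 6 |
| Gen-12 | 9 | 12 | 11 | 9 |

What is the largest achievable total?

521

Treat each block as its own option and order by rate: Gen-8/T1 23 > Gen-5/T1 22 > Gen-23/T1 16 > Gen-12/T1 12 > Gen-12/T2 9 > Gen-5/T2 6 > Gen-23/T2 4 > Gen-8/T2 2.
Gen-8/T1 (23): +6 — 26 left.
Fill Gen-5 T1 block (4 at 22) — 22 left.
Gen-23 T1 at 16: fill all 10 — 12 left.
Gen-12 T1 at 12: fill all 9 — 3 left.
Gen-12/T2: +3 of 11 at 9; pool empty.
Total = 23×6 + 22×4 + 16×10 + 12×9 + 9×3 = 521.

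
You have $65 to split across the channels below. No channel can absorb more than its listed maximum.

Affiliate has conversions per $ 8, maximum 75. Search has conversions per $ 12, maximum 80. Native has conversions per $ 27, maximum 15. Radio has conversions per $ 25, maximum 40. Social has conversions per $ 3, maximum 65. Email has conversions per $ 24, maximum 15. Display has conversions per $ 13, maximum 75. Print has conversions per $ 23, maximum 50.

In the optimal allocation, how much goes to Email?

10

Highest conversions per $ first: Native 27 > Radio 25 > Email 24 > Print 23 > Display 13 > Search 12 > Affiliate 8 > Social 3.
Native: +15 to 15 (cap) ; 50 left.
Radio takes 40 to reach its cap of 40 ; 10 left.
Email: +10 (room for 15) → 10. Pool exhausted.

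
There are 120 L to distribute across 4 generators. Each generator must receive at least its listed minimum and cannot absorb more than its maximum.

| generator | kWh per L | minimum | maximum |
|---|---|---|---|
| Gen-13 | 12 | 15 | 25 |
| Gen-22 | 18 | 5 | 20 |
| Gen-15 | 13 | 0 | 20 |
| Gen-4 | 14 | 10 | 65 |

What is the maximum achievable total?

1710

Meeting every minimum uses 15+5+0+10 = 30 L, leaving 90.
Rank by kWh per L: Gen-22 18 > Gen-4 14 > Gen-15 13 > Gen-13 12.
Gen-22: +15 to 20 (cap) → 75 left.
Give Gen-4 55 more to hit its cap of 65 → 20 left.
Give Gen-15 20 more to hit its cap of 20 → 0 left.
Total = 12×15 + 18×20 + 13×20 + 14×65 = 1710.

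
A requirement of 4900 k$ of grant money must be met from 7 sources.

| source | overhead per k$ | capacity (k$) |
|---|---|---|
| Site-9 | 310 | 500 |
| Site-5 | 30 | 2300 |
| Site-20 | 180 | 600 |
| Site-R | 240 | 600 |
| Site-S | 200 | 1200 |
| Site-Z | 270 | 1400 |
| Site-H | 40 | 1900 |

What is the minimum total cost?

273000

Fill from the cheapest source first.
Site-5 at 30: take all 2300 k$ ; 2600 still needed.
Site-H (40): use full 1900 ; 700 k$ to go.
Take 600 from Site-20 at 180 ; need 100 more.
Take 100 from Site-S at 200 to finish.
Site-R, Site-Z, Site-9: unused.
Cost = 2300×30 + 1900×40 + 600×180 + 100×200 = 273000.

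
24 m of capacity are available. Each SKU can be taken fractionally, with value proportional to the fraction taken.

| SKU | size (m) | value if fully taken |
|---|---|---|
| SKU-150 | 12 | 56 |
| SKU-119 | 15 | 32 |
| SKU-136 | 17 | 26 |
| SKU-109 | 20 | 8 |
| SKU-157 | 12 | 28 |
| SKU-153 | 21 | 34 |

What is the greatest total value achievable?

84

Rank by value-to-size ratio: SKU-150 56/12≈4.67, SKU-157 28/12≈2.33, SKU-119 32/15≈2.13, SKU-153 34/21≈1.62, SKU-136 26/17≈1.53, SKU-109 8/20≈0.4.
Take all of SKU-150 (12 m, value 56) ; 12 m left.
SKU-157: take in full, 12 m for value 28 ; 0 left.
Total value = 84.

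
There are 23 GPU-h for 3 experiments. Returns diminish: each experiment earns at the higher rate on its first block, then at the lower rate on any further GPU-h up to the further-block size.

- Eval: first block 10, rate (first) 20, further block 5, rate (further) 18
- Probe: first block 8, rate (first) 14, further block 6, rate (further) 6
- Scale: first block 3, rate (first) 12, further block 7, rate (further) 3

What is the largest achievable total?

402

Order all 6 blocks by rate: Eval/first 20 > Eval/second 18 > Probe/first 14 > Scale/first 12 > Probe/second 6 > Scale/second 3.
Eval/first (20): +10 ; 13 left.
Eval/second (18): +5 ; 8 left.
Fill Probe first block (8 at 14) ; 0 left.
Total = 20×10 + 18×5 + 14×8 = 402.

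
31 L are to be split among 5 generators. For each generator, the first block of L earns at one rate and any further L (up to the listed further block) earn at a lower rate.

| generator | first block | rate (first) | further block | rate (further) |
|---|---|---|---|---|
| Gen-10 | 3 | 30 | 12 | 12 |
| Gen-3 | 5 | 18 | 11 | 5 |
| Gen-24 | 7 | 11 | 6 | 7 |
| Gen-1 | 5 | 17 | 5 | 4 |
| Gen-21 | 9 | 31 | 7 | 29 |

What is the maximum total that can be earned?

771

Order all 10 blocks by rate: Gen-21/T1 31 > Gen-10/T1 30 > Gen-21/T2 29 > Gen-3/T1 18 > Gen-1/T1 17 > Gen-10/T2 12 > Gen-24/T1 11 > Gen-24/T2 7 > Gen-3/T2 5 > Gen-1/T2 4.
Gen-21/T1 (31): +9 — 22 left.
Fill Gen-10 T1 block (3 at 30) — 19 left.
Gen-21/T2 (29): +7 — 12 left.
Fill Gen-3 T1 block (5 at 18) — 7 left.
Gen-1 T1 at 17: fill all 5 — 2 left.
2 remain; put them into Gen-10 T2 at 12.
Total = 31×9 + 30×3 + 29×7 + 18×5 + 17×5 + 12×2 = 771.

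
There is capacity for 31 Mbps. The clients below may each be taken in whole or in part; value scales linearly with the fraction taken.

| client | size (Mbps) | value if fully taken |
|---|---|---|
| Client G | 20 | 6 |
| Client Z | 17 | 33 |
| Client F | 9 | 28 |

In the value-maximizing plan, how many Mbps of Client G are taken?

5

Best value per unit of size first: Client F 28/9≈3.11, Client Z 33/17≈1.94, Client G 6/20≈0.3.
Client F: take in full, 9 Mbps for value 28 — 22 left.
Client Z: take in full, 17 Mbps for value 33 — 5 left.
5 Mbps left: a 5/20 share of Client G gives 6×5/20 = 1.5.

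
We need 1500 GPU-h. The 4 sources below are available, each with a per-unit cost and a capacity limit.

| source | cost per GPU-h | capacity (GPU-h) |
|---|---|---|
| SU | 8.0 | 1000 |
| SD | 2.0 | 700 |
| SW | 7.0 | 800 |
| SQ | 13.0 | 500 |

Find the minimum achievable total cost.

7000

Fill from the cheapest source first.
Take 700 from SD at 2.0 ; need 800 more.
SW at 7.0: take all 800 GPU-h ; 0 still needed.
SU, SQ: unused.
Cost = 700×2.0 + 800×7.0 = 7000.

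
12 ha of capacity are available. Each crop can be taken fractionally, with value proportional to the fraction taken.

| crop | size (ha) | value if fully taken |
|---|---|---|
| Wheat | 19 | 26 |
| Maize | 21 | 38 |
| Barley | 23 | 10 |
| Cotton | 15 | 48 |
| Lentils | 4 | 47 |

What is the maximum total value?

72.6

Sort by value density: Lentils 47/4≈11.8, Cotton 48/15≈3.2, Maize 38/21≈1.81, Wheat 26/19≈1.37, Barley 10/23≈0.435.
All 4 ha of Lentils fit (value 47) → 8 remain.
8 ha left: a 8/15 share of Cotton gives 48×8/15 = 25.6.
Total value = 72.6.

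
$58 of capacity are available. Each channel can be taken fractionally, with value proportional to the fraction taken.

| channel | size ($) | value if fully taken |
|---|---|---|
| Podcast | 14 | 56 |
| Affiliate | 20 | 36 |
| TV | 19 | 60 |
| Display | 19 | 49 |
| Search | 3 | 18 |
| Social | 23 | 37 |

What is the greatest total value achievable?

Sort by value density: Search 18/3≈6, Podcast 56/14≈4, TV 60/19≈3.16, Display 49/19≈2.58, Affiliate 36/20≈1.8, Social 37/23≈1.61.
All 3 $ of Search fit (value 18) ; 55 remain.
Podcast: take in full, 14 $ for value 56 ; 41 left.
Take all of TV (19 $, value 60) ; 22 $ left.
Take all of Display (19 $, value 49) ; 3 $ left.
Fill the last 3 $ with part of Affiliate: 3/20 of it earns 5.4.
Total value = 188.4.

188.4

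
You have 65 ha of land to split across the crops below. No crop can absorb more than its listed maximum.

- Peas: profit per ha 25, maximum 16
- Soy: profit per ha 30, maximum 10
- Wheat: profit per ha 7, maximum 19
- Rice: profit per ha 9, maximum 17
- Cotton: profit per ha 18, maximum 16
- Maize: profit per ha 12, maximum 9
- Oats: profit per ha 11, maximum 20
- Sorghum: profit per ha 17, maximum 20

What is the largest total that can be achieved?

Order the crops by profit per ha: Soy 30 > Peas 25 > Cotton 18 > Sorghum 17 > Maize 12 > Oats 11 > Rice 9 > Wheat 7.
Soy takes 10 to reach its cap of 10 → 55 left.
Peas: +16 to 16 (cap) → 39 left.
Give Cotton 16 to hit its cap of 16 → 23 left.
Give Sorghum 20 to hit its cap of 20 → 3 left.
Maize has room for 9 but only 3 remain, so it gets 3.
Total = 25×16 + 30×10 + 18×16 + 12×3 + 17×20 = 1364.

1364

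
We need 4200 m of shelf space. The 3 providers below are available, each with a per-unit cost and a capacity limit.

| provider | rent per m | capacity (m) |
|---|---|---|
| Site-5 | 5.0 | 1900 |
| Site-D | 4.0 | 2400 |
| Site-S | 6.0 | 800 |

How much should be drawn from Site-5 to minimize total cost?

Use providers in increasing cost order.
Site-D at 4.0: take all 2400 m — 1800 still needed.
Site-5 (5.0): take the remaining 1800 — done.
Site-S: unused.

1800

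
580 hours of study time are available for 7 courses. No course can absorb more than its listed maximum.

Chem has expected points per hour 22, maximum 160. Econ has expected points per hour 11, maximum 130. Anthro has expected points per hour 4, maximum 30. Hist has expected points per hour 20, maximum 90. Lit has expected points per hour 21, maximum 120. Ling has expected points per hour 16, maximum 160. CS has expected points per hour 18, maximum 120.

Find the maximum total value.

11440

Rank by expected points per hour: Chem 22 > Lit 21 > Hist 20 > CS 18 > Ling 16 > Econ 11 > Anthro 4.
Give Chem 160 to hit its cap of 160 → 420 left.
Lit takes 120 to reach its cap of 120 → 300 left.
Give Hist 90 to hit its cap of 90 → 210 left.
CS: +120 to 120 (cap) → 90 left.
Only 90 left; Ling takes them to reach 90.
Total = 22×160 + 20×90 + 21×120 + 16×90 + 18×120 = 11440.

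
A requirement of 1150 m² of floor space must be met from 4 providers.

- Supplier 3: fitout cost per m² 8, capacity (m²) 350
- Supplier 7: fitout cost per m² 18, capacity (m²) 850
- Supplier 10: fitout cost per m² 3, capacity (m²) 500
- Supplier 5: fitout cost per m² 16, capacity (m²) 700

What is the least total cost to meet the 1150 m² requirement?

9100

Fill from the cheapest provider first.
Supplier 10 (3): use full 500 ; 650 m² to go.
Supplier 3 at 8: take all 350 m² ; 300 still needed.
Supplier 5 at 16: take 300 of its 700 ; requirement met.
Supplier 7: unused.
Cost = 500×3 + 350×8 + 300×16 = 9100.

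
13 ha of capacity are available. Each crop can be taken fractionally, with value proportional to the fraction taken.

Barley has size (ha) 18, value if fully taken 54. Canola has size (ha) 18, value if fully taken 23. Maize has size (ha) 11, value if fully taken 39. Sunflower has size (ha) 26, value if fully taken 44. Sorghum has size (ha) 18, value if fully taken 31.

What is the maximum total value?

Rank by value-to-size ratio: Maize 39/11≈3.55, Barley 54/18≈3, Sorghum 31/18≈1.72, Sunflower 44/26≈1.69, Canola 23/18≈1.28.
Maize: take in full, 11 ha for value 39 — 2 left.
2 ha left: a 2/18 share of Barley gives 54×2/18 = 6.
Total value = 45.

45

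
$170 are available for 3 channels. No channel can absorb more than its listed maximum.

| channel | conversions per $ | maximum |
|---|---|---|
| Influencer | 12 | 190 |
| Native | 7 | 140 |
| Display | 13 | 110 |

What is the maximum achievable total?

2150

Order the channels by conversions per $: Display 13 > Influencer 12 > Native 7.
Display: +110 to 110 (cap) ; 60 left.
Only 60 left; Influencer takes them to reach 60.
Total = 12×60 + 13×110 = 2150.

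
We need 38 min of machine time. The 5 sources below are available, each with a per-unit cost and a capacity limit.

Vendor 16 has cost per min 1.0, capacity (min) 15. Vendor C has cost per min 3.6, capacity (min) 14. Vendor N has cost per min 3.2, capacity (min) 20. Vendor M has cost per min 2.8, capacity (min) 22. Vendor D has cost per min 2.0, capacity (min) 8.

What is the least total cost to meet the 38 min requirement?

Cheapest first:
Take 15 from Vendor 16 at 1.0 ; need 23 more.
Vendor D at 2.0: take all 8 min ; 15 still needed.
Take 15 from Vendor M at 2.8 to finish.
Vendor N, Vendor C: unused.
Cost = 15×1.0 + 8×2.0 + 15×2.8 = 73.

73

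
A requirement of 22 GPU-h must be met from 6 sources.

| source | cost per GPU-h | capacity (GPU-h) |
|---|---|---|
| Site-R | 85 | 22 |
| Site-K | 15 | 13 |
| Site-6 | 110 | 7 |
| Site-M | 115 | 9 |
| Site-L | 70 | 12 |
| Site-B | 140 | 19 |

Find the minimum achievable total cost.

Cheapest first:
Site-K (15): use full 13 → 9 GPU-h to go.
Take 9 from Site-L at 70 to finish.
Site-R, Site-6, Site-M, Site-B: unused.
Cost = 13×15 + 9×70 = 825.

825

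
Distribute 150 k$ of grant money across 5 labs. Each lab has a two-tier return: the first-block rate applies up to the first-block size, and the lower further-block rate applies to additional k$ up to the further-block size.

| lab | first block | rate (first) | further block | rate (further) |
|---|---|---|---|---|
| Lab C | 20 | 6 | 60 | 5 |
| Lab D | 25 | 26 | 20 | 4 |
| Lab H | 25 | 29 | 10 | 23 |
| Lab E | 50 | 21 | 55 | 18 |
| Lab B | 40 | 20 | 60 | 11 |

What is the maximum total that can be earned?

Treat each block as its own option and order by rate: Lab H/first 29 > Lab D/first 26 > Lab H/second 23 > Lab E/first 21 > Lab B/first 20 > Lab E/second 18 > Lab B/second 11 > Lab C/first 6 > Lab C/second 5 > Lab D/second 4.
Fill Lab H first block (25 at 29) → 125 left.
Fill Lab D first block (25 at 26) → 100 left.
Fill Lab H second block (10 at 23) → 90 left.
Lab E first at 21: fill all 50 → 40 left.
Lab B first at 20: fill all 40 → 0 left.
Total = 29×25 + 26×25 + 23×10 + 21×50 + 20×40 = 3455.

3455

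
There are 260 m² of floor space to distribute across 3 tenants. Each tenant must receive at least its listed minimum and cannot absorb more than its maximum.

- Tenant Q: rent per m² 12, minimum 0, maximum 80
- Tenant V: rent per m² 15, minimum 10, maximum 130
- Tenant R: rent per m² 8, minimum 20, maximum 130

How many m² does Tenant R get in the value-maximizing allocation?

Meeting every minimum uses 0+10+20 = 30 m², leaving 230.
Rank by rent per m²: Tenant V 15 > Tenant Q 12 > Tenant R 8.
Give Tenant V 120 more to hit its cap of 130 ; 110 left.
Tenant Q takes 80 more to reach its cap of 80 ; 30 left.
Tenant R: +30 (room for 110) → 50. Pool exhausted.

50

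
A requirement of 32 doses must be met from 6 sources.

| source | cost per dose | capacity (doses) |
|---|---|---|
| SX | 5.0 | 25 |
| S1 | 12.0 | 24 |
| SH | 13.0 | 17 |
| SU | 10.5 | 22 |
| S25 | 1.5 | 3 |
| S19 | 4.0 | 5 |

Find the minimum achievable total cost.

Use sources in increasing cost order.
S25 at 1.5: take all 3 doses ; 29 still needed.
Take 5 from S19 at 4.0 ; need 24 more.
SX at 5.0: take 24 of its 25 ; requirement met.
SU, S1, SH: unused.
Cost = 3×1.5 + 5×4.0 + 24×5.0 = 144.5.

144.5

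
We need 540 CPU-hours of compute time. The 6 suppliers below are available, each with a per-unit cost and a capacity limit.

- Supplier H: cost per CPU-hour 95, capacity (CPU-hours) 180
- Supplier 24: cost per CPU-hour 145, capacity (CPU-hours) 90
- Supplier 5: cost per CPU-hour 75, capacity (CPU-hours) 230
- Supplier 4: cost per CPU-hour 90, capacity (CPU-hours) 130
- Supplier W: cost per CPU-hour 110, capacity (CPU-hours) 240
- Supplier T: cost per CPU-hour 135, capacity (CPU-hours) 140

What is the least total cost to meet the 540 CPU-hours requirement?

Use suppliers in increasing cost order.
Take 230 from Supplier 5 at 75 → need 310 more.
Take 130 from Supplier 4 at 90 → need 180 more.
Supplier H at 95: take all 180 CPU-hours → 0 still needed.
Supplier W, Supplier T, Supplier 24: unused.
Cost = 230×75 + 130×90 + 180×95 = 46050.

46050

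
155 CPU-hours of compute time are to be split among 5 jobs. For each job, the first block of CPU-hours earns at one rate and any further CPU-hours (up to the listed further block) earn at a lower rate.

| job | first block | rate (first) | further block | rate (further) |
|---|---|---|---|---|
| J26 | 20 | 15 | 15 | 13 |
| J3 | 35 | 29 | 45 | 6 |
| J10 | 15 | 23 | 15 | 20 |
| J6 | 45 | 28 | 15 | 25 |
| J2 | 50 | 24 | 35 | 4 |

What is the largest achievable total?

4080

Order all 10 blocks by rate: J3/tier1 29 > J6/tier1 28 > J6/tier2 25 > J2/tier1 24 > J10/tier1 23 > J10/tier2 20 > J26/tier1 15 > J26/tier2 13 > J3/tier2 6 > J2/tier2 4.
J3 tier1 at 29: fill all 35 — 120 left.
J6/tier1 (28): +45 — 75 left.
J6/tier2 (25): +15 — 60 left.
J2/tier1 (24): +50 — 10 left.
J10/tier1: +10 of 15 at 23; pool empty.
Total = 29×35 + 28×45 + 25×15 + 24×50 + 23×10 = 4080.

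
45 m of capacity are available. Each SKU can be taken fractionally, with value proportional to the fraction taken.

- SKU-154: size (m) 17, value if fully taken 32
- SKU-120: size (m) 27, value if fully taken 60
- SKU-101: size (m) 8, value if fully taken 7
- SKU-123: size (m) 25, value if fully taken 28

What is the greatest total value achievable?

93.12

Best value per unit of size first: SKU-120 60/27≈2.22, SKU-154 32/17≈1.88, SKU-123 28/25≈1.12, SKU-101 7/8≈0.875.
SKU-120: take in full, 27 m for value 60 → 18 left.
Take all of SKU-154 (17 m, value 32) → 1 m left.
Only 1 m remain; take 1/25 of SKU-123 for value 28×1/25 = 1.12.
Total value = 93.12.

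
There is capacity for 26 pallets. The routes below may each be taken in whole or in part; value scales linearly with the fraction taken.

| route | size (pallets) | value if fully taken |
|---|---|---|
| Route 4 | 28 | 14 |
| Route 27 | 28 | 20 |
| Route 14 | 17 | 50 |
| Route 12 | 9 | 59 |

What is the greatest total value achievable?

Best value per unit of size first: Route 12 59/9≈6.56, Route 14 50/17≈2.94, Route 27 20/28≈0.714, Route 4 14/28≈0.5.
Take all of Route 12 (9 pallets, value 59) ; 17 pallets left.
Take all of Route 14 (17 pallets, value 50) ; 0 pallets left.
Total value = 109.

109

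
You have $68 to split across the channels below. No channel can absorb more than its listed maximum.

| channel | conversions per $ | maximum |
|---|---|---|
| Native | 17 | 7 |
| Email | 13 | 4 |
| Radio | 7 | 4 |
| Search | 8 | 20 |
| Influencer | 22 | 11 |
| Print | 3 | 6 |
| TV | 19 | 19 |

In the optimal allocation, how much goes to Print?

3

Order the channels by conversions per $: Influencer 22 > TV 19 > Native 17 > Email 13 > Search 8 > Radio 7 > Print 3.
Influencer: +11 to 11 (cap) → 57 left.
TV takes 19 to reach its cap of 19 → 38 left.
Native takes 7 to reach its cap of 7 → 31 left.
Email takes 4 to reach its cap of 4 → 27 left.
Search takes 20 to reach its cap of 20 → 7 left.
Give Radio 4 to hit its cap of 4 → 3 left.
Print has room for 6 but only 3 remain, so it gets 3.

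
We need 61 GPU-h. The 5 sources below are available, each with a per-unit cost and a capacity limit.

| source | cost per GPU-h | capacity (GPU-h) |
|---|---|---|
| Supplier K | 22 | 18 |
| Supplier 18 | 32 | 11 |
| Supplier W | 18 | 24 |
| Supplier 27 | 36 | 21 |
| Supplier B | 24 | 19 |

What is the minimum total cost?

Use sources in increasing cost order.
Supplier W at 18: take all 24 GPU-h — 37 still needed.
Supplier K (22): use full 18 — 19 GPU-h to go.
Supplier B at 24: take all 19 GPU-h — 0 still needed.
Supplier 18, Supplier 27: unused.
Cost = 24×18 + 18×22 + 19×24 = 1284.

1284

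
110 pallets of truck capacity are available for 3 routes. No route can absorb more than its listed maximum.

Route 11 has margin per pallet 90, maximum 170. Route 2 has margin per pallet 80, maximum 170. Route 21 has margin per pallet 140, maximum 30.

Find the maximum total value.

11400

Highest margin per pallet first: Route 21 140 > Route 11 90 > Route 2 80.
Give Route 21 30 to hit its cap of 30 — 80 left.
Route 11: +80 (room for 170) → 80. Pool exhausted.
Total = 90×80 + 140×30 = 11400.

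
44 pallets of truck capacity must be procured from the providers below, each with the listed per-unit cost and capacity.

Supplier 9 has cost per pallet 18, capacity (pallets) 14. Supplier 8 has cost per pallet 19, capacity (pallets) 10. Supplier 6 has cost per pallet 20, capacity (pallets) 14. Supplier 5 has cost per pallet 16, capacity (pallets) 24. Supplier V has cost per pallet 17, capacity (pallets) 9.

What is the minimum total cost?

735

Cheapest first:
Supplier 5 (16): use full 24 — 20 pallets to go.
Supplier V at 17: take all 9 pallets — 11 still needed.
Take 11 from Supplier 9 at 18 to finish.
Supplier 8, Supplier 6: unused.
Cost = 24×16 + 9×17 + 11×18 = 735.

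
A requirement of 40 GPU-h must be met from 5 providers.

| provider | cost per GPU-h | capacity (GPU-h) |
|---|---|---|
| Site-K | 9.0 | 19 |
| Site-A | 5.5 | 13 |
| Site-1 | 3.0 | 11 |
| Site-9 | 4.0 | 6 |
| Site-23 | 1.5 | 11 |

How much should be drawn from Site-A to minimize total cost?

Cheapest first:
Site-23 (1.5): use full 11 → 29 GPU-h to go.
Site-1 at 3.0: take all 11 GPU-h → 18 still needed.
Take 6 from Site-9 at 4.0 → need 12 more.
Site-A (5.5): take the remaining 12 → done.
Site-K: unused.

12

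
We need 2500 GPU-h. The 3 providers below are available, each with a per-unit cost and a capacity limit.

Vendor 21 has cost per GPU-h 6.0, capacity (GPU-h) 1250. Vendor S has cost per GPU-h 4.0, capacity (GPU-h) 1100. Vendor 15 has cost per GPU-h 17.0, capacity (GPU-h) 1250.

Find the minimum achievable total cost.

14450

Fill from the cheapest provider first.
Vendor S (4.0): use full 1100 ; 1400 GPU-h to go.
Vendor 21 (6.0): use full 1250 ; 150 GPU-h to go.
Take 150 from Vendor 15 at 17.0 to finish.
Cost = 1100×4.0 + 1250×6.0 + 150×17.0 = 14450.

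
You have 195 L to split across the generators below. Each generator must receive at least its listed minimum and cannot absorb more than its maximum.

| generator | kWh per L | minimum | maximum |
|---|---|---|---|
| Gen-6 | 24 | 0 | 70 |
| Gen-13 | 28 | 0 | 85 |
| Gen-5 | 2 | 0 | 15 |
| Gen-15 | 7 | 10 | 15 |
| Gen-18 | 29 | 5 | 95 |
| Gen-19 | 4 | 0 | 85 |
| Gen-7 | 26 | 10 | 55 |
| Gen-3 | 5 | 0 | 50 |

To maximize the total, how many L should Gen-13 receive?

Meeting every minimum uses 0+0+0+10+5+0+10+0 = 25 L, leaving 170.
Rank by kWh per L: Gen-18 29 > Gen-13 28 > Gen-7 26 > Gen-6 24 > Gen-15 7 > Gen-3 5 > Gen-19 4 > Gen-5 2.
Give Gen-18 90 more to hit its cap of 95 → 80 left.
Only 80 left; Gen-13 takes them to reach 80.

80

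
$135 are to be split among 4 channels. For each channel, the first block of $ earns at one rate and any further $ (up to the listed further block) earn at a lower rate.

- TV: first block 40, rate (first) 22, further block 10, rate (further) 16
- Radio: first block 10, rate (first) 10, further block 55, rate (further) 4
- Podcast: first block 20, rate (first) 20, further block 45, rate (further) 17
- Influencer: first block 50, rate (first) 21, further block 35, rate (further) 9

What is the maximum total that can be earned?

2755

Treat each block as its own option and order by rate: TV/tier1 22 > Influencer/tier1 21 > Podcast/tier1 20 > Podcast/tier2 17 > TV/tier2 16 > Radio/tier1 10 > Influencer/tier2 9 > Radio/tier2 4.
TV tier1 at 22: fill all 40 ; 95 left.
Fill Influencer tier1 block (50 at 21) ; 45 left.
Podcast tier1 at 20: fill all 20 ; 25 left.
Podcast tier2 at 17: only 25 left, fill 25.
Total = 22×40 + 21×50 + 20×20 + 17×25 = 2755.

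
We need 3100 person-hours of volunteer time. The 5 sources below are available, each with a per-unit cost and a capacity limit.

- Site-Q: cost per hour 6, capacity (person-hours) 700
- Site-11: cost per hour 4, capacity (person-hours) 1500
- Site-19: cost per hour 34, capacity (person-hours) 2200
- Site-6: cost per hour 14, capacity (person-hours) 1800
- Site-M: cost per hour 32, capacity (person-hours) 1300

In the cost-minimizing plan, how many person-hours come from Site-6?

900

Cheapest first:
Site-11 at 4: take all 1500 person-hours — 1600 still needed.
Site-Q at 6: take all 700 person-hours — 900 still needed.
Site-6 at 14: take 900 of its 1800 — requirement met.
Site-M, Site-19: unused.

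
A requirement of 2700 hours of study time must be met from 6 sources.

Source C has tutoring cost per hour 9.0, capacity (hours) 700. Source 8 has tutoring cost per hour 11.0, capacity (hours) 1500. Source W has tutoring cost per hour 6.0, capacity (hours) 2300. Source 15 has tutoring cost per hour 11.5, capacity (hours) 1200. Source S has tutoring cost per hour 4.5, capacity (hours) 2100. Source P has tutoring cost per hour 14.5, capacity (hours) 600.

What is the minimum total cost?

13050

Use sources in increasing cost order.
Source S at 4.5: take all 2100 hours — 600 still needed.
Take 600 from Source W at 6.0 to finish.
Source C, Source 8, Source 15, Source P: unused.
Cost = 2100×4.5 + 600×6.0 = 13050.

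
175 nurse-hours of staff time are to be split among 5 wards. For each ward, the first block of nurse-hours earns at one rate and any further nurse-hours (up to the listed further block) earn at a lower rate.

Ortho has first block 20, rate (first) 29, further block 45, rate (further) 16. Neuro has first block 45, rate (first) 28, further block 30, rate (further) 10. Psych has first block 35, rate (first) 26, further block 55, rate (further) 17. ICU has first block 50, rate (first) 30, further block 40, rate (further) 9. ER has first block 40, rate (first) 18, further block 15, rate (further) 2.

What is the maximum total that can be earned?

4700

Order all 10 blocks by rate: ICU/T1 30 > Ortho/T1 29 > Neuro/T1 28 > Psych/T1 26 > ER/T1 18 > Psych/T2 17 > Ortho/T2 16 > Neuro/T2 10 > ICU/T2 9 > ER/T2 2.
ICU T1 at 30: fill all 50 ; 125 left.
Ortho T1 at 29: fill all 20 ; 105 left.
Fill Neuro T1 block (45 at 28) ; 60 left.
Fill Psych T1 block (35 at 26) ; 25 left.
ER T1 at 18: only 25 left, fill 25.
Total = 30×50 + 29×20 + 28×45 + 26×35 + 18×25 = 4700.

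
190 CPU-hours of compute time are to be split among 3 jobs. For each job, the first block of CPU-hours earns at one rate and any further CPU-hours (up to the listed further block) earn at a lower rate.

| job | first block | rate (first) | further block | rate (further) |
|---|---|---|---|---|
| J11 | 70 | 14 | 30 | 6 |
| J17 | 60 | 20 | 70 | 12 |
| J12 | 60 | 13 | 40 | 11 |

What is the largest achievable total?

Rank every tier by rate: J17/tier1 20 > J11/tier1 14 > J12/tier1 13 > J17/tier2 12 > J12/tier2 11 > J11/tier2 6.
J17 tier1 at 20: fill all 60 ; 130 left.
J11 tier1 at 14: fill all 70 ; 60 left.
Fill J12 tier1 block (60 at 13) ; 0 left.
Total = 20×60 + 14×70 + 13×60 = 2960.

2960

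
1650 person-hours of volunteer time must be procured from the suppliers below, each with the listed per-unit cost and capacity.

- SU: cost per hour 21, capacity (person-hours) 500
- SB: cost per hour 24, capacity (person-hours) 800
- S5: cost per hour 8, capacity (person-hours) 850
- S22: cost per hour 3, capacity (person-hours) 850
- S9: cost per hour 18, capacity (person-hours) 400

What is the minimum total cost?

8950

Cheapest first:
Take 850 from S22 at 3 ; need 800 more.
S5 at 8: take 800 of its 850 ; requirement met.
S9, SU, SB: unused.
Cost = 850×3 + 800×8 = 8950.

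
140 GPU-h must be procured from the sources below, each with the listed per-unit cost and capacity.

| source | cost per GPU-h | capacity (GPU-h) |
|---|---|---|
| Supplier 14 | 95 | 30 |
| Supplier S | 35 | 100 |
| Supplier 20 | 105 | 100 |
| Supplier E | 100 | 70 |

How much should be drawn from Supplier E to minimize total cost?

10

Fill from the cheapest source first.
Supplier S (35): use full 100 ; 40 GPU-h to go.
Supplier 14 at 95: take all 30 GPU-h ; 10 still needed.
Take 10 from Supplier E at 100 to finish.
Supplier 20: unused.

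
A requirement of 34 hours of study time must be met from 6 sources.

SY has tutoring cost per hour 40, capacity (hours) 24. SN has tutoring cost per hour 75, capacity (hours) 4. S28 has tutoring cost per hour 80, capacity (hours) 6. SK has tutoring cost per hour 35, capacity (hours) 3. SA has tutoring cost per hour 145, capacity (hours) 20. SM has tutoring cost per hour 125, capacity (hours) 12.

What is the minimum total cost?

1605

Fill from the cheapest source first.
SK at 35: take all 3 hours ; 31 still needed.
SY (40): use full 24 ; 7 hours to go.
Take 4 from SN at 75 ; need 3 more.
S28 at 80: take 3 of its 6 ; requirement met.
SM, SA: unused.
Cost = 3×35 + 24×40 + 4×75 + 3×80 = 1605.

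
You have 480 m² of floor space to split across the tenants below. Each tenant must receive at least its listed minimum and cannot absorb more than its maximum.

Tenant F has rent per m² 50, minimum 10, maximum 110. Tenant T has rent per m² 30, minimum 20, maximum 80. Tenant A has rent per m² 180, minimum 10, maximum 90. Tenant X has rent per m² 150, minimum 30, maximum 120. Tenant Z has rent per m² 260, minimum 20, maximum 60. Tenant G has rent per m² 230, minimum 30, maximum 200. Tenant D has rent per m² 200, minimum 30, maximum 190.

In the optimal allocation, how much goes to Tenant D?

150

Meeting every minimum uses 10+20+10+30+20+30+30 = 150 m², leaving 330.
Rank by rent per m²: Tenant Z 260 > Tenant G 230 > Tenant D 200 > Tenant A 180 > Tenant X 150 > Tenant F 50 > Tenant T 30.
Give Tenant Z 40 more to hit its cap of 60 ; 290 left.
Tenant G takes 170 more to reach its cap of 200 ; 120 left.
Only 120 left; Tenant D takes them to reach 150.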